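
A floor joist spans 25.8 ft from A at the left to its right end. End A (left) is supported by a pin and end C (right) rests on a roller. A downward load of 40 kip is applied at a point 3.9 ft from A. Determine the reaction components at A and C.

Taking moments about A: C_y·25.8 − 40·3.9 = 0 → C_y = 156/25.8 = 6.04651 ≈ 6.047 kip.
ΣF_y = 0: A_y + 6.04651 − 40 = 0 → A_y = 33.95 kip.
ΣF_x = 0: no horizontal applied forces, so A_x = 0.

A_x = 0, A_y = 33.95 kip, C_y = 6.047 kip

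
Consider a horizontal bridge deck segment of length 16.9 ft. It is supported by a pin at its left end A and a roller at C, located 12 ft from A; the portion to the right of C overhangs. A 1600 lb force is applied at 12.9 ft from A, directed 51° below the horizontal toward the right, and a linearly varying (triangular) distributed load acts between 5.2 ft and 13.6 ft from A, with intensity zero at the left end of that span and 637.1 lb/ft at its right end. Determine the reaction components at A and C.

A_x = -1007 lb, A_y = 174.3 lb, C_y = 3745 lb

Resultant of the triangular load: ½ × 637.1 × 8.4 = 2675.82 lb, acting at 10.8 ft from A (one-third of the span from the peak).
Moments about A: C_y·12 − 1600·sin51°·12.9 − (½·637.1·8.4)·10.8 = 0 → C_y = 44939.1/12 = 3744.92 ≈ 3745 lb.
ΣF_y = 0: A_y + 3744.92 − 1600·sin51° − ½·637.1·8.4 = 0 → A_y = 174.3 lb.
ΣF_x = 0: A_x + 1600·cos51° = 0 → A_x = -1007 lb.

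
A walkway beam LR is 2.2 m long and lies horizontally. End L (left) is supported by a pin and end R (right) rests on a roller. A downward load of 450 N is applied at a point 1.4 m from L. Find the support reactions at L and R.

L_x = 0, L_y = 163.6 N, R_y = 286.4 N

Taking moments about L: R_y·2.2 − 450·1.4 = 0 → R_y = 630/2.2 = 286.364 ≈ 286.4 N.
ΣF_y = 0: L_y + 286.364 − 450 = 0 → L_y = 163.6 N.
ΣF_x = 0: no horizontal applied forces, so L_x = 0.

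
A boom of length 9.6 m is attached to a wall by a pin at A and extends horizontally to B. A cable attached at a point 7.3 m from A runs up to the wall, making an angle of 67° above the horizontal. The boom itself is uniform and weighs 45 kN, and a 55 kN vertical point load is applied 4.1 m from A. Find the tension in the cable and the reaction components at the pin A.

T = 65.70 kN, A_x = 25.67 kN, A_y = 39.52 kN

ΣM about A: T·sin67°·7.3 − 45·4.8 − 55·4.1 = 0 → T = 441.5/(7.3·0.920505) = 65.7025 ≈ 65.70 kN.
ΣF_x = 0: A_x − T·cos67° = 0 → A_x = 65.7025 × 0.390731 = 25.67 kN.
ΣF_y = 0: A_y + T·sin67° − 45 − 55 = 0 → A_y = 100 − 65.7025 × 0.920505 = 39.52 kN.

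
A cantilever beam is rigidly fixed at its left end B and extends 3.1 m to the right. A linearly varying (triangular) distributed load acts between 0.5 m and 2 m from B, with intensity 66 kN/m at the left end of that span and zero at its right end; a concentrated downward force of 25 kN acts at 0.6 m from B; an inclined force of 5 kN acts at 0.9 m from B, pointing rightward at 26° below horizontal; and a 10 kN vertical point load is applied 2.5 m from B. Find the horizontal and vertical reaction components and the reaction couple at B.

B_x = -4.494 kN, B_y = 86.69 kN, M_B = 91.47 kN·m

Resultant of the triangular load: ½ × 66 × 1.5 = 49.5 kN, acting at 1 m from B (one-third of the span from the peak).
ΣF_x = 0: B_x + 5·cos26° = 0 → B_x = -4.494 kN.
ΣF_y = 0: B_y − ½·66·1.5 − 25 − 5·sin26° − 10 = 0 → B_y = 86.69 kN.
ΣM about B: M_B − (½·66·1.5)·1 − 25·0.6 − 5·sin26°·0.9 − 10·2.5 = 0 → M_B = 91.47 kN·m.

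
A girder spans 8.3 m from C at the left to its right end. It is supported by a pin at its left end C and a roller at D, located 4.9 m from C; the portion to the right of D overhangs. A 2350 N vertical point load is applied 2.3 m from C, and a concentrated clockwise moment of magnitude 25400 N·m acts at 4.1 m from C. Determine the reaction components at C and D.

ΣM about C: D_y·4.9 − 2350·2.3 − 25400 = 0 → D_y = 30805/4.9 = 6286.73 ≈ 6287 N.
ΣF_y = 0: C_y + 6286.73 − 2350 = 0 → C_y = -3937 N.
ΣF_x = 0: no horizontal applied forces, so C_x = 0.

C_x = 0, C_y = -3937 N, D_y = 6287 N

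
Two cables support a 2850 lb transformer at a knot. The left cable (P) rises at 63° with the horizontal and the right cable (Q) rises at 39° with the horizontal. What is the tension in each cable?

T_P = 2264 lb, T_Q = 1323 lb

ΣF_x = 0: −T_P·cos63° + T_Q·cos39° = 0 → T_Q = 0.584177·T_P.
ΣF_y = 0: T_P·sin63° + T_Q·sin39° = 2850.
Substitute: T_P·(0.891007 + 0.584177·0.62932) = 2850 → T_P = 2264.35 ≈ 2264 lb.
Then T_Q = 0.584177 × 2264.35 = 1323 lb.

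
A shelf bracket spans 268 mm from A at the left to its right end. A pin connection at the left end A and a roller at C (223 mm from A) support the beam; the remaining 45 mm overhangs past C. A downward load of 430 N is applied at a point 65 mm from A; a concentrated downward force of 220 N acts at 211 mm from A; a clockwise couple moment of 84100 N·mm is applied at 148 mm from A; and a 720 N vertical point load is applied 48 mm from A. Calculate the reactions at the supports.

A_x = 0, A_y = 504.4 N, C_y = 865.6 N

Moments about A: C_y·223 − 430·65 − 220·211 − 84100 − 720·48 = 0 → C_y = 193030/223 = 865.605 ≈ 865.6 N.
ΣF_y = 0: A_y + 865.605 − 430 − 220 − 720 = 0 → A_y = 504.4 N.
ΣF_x = 0: no horizontal applied forces, so A_x = 0.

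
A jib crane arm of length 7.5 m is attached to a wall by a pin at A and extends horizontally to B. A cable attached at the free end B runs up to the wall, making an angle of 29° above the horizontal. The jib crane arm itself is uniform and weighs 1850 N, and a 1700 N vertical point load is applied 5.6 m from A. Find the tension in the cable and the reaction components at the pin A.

T = 4526 N, A_x = 3959 N, A_y = 1356 N

ΣM about A: T·sin29°·7.5 − 1850·3.75 − 1700·5.6 = 0 → T = 16457.5/(7.5·0.48481) = 4526.17 ≈ 4526 N.
ΣF_x = 0: A_x − T·cos29° = 0 → A_x = 4526.17 × 0.87462 = 3959 N.
ΣF_y = 0: A_y + T·sin29° − 1850 − 1700 = 0 → A_y = 3550 − 4526.17 × 0.48481 = 1356 N.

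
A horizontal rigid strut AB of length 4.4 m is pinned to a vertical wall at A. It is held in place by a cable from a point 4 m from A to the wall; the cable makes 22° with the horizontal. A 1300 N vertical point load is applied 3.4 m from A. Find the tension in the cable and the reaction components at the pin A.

ΣM about A: T·sin22°·4 − 1300·3.4 = 0 → T = 4420/(4·0.374607) = 2949.76 ≈ 2950 N.
ΣF_x = 0: A_x − T·cos22° = 0 → A_x = 2949.76 × 0.927184 = 2735 N.
ΣF_y = 0: A_y + T·sin22° − 1300 = 0 → A_y = 1300 − 2949.76 × 0.374607 = 195.0 N.

T = 2950 N, A_x = 2735 N, A_y = 195.0 N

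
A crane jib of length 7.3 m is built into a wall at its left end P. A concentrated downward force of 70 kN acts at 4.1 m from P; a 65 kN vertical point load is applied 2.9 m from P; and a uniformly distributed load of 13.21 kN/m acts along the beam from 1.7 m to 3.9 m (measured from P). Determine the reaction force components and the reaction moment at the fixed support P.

P_x = 0, P_y = 164.1 kN, M_P = 556.9 kN·m

Resultant of the distributed load: 13.21 × 2.2 = 29.062 kN at 2.8 m from P.
ΣF_x = 0: P_x = 0.
ΣF_y = 0: P_y − 70 − 65 − 13.21·2.2 = 0 → P_y = 164.1 kN.
ΣM about P: M_P − 70·4.1 − 65·2.9 − (13.21·2.2)·2.8 = 0 → M_P = 556.9 kN·m.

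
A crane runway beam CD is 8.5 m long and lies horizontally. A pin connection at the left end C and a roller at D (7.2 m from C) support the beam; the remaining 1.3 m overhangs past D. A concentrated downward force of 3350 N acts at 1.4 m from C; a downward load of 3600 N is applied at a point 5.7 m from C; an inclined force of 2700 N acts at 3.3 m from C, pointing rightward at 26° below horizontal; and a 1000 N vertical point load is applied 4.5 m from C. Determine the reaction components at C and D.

ΣM about C: D_y·7.2 − 3350·1.4 − 3600·5.7 − 2700·sin26°·3.3 − 1000·4.5 = 0 → D_y = 33615.9/7.2 = 4668.88 ≈ 4669 N.
ΣF_y = 0: C_y + 4668.88 − 3350 − 3600 − 2700·sin26° − 1000 = 0 → C_y = 4465 N.
ΣF_x = 0: C_x + 2700·cos26° = 0 → C_x = -2427 N.

C_x = -2427 N, C_y = 4465 N, D_y = 4669 N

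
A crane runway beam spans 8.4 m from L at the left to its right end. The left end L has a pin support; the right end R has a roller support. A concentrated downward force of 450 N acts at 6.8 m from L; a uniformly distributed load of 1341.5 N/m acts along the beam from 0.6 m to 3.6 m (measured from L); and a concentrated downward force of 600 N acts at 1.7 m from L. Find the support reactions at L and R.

Resultant of the distributed load: 1341.5 × 3 = 4024.5 N at 2.1 m from L.
ΣM about L: R_y·8.4 − 450·6.8 − (1341.5·3)·2.1 − 600·1.7 = 0 → R_y = 12531.45/8.4 = 1491.84 ≈ 1492 N.
ΣF_y = 0: L_y + 1491.84 − 450 − 1341.5·3 − 600 = 0 → L_y = 3583 N.
ΣF_x = 0: no horizontal applied forces, so L_x = 0.

L_x = 0, L_y = 3583 N, R_y = 1492 N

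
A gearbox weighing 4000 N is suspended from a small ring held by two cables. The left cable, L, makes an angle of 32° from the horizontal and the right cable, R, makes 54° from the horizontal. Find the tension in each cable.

T_L = 2357 N, T_R = 3400 N

ΣF_x = 0: −T_L·cos32° + T_R·cos54° = 0 → T_R = 1.44279·T_L.
ΣF_y = 0: T_L·sin32° + T_R·sin54° = 4000.
Substitute: T_L·(0.529919 + 1.44279·0.809017) = 4000 → T_L = 2356.88 ≈ 2357 N.
Then T_R = 1.44279 × 2356.88 = 3400 N.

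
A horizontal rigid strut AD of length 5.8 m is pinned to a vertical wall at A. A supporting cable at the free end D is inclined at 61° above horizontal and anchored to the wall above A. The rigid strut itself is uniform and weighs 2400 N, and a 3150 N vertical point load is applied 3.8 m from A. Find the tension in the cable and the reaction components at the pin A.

T = 3732 N, A_x = 1809 N, A_y = 2286 N

ΣM about A: T·sin61°·5.8 − 2400·2.9 − 3150·3.8 = 0 → T = 18930/(5.8·0.87462) = 3731.67 ≈ 3732 N.
ΣF_x = 0: A_x − T·cos61° = 0 → A_x = 3731.67 × 0.48481 = 1809 N.
ΣF_y = 0: A_y + T·sin61° − 2400 − 3150 = 0 → A_y = 5550 − 3731.67 × 0.87462 = 2286 N.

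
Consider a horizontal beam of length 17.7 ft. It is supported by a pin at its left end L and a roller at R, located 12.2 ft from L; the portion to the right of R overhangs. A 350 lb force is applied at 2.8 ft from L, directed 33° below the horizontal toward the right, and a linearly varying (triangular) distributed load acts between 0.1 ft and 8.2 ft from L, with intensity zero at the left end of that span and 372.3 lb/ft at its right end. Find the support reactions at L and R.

Resultant of the triangular load: ½ × 372.3 × 8.1 = 1507.815 lb, acting at 5.5 ft from L (one-third of the span from the peak).
ΣM about L: R_y·12.2 − 350·sin33°·2.8 − (½·372.3·8.1)·5.5 = 0 → R_y = 8826.73/12.2 = 723.502 ≈ 723.5 lb.
ΣF_y = 0: L_y + 723.502 − 350·sin33° − ½·372.3·8.1 = 0 → L_y = 974.9 lb.
ΣF_x = 0: L_x + 350·cos33° = 0 → L_x = -293.5 lb.

L_x = -293.5 lb, L_y = 974.9 lb, R_y = 723.5 lb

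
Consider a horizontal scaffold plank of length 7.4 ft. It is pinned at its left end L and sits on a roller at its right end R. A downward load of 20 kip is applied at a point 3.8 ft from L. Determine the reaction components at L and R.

Taking moments about L: R_y·7.4 − 20·3.8 = 0 → R_y = 76/7.4 = 10.2703 ≈ 10.27 kip.
ΣF_y = 0: L_y + 10.2703 − 20 = 0 → L_y = 9.730 kip.
ΣF_x = 0: no horizontal applied forces, so L_x = 0.

L_x = 0, L_y = 9.730 kip, R_y = 10.27 kip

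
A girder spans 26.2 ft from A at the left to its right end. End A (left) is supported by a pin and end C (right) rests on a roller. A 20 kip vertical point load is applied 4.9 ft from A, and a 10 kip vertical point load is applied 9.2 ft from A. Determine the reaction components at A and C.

A_x = 0, A_y = 22.75 kip, C_y = 7.252 kip

ΣM about A: C_y·26.2 − 20·4.9 − 10·9.2 = 0 → C_y = 190/26.2 = 7.25191 ≈ 7.252 kip.
ΣF_y = 0: A_y + 7.25191 − 20 − 10 = 0 → A_y = 22.75 kip.
ΣF_x = 0: no horizontal applied forces, so A_x = 0.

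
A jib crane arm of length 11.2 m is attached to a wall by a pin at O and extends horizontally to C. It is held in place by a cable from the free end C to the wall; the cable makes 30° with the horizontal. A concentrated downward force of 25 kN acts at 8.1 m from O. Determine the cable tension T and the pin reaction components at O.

ΣM about O: T·sin30°·11.2 − 25·8.1 = 0 → T = 202.5/(11.2·0.5) = 36.1607 ≈ 36.16 kN.
ΣF_x = 0: O_x − T·cos30° = 0 → O_x = 36.1607 × 0.866025 = 31.32 kN.
ΣF_y = 0: O_y + T·sin30° − 25 = 0 → O_y = 25 − 36.1607 × 0.5 = 6.920 kN.

T = 36.16 kN, O_x = 31.32 kN, O_y = 6.920 kN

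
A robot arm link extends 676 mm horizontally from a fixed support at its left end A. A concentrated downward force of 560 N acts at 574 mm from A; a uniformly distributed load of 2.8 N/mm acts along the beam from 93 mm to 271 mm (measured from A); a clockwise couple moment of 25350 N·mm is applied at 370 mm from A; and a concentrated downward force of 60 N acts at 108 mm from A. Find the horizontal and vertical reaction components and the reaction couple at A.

A_x = 0, A_y = 1118 N, M_A = 444000 N·mm

Resultant of the distributed load: 2.8 × 178 = 498.4 N at 182 mm from A.
ΣF_x = 0: A_x = 0.
ΣF_y = 0: A_y − 560 − 2.8·178 − 60 = 0 → A_y = 1118 N.
ΣM about A: M_A − 560·574 − (2.8·178)·182 − 25350 − 60·108 = 0 → M_A = 444000 N·mm.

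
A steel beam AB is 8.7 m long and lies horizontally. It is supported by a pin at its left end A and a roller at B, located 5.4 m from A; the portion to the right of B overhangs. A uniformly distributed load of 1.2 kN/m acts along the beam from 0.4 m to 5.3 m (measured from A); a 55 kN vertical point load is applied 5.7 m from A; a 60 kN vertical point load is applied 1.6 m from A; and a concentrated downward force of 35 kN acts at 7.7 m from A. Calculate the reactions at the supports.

Resultant of the distributed load: 1.2 × 4.9 = 5.88 kN at 2.85 m from A.
Taking moments about A: B_y·5.4 − (1.2·4.9)·2.85 − 55·5.7 − 60·1.6 − 35·7.7 = 0 → B_y = 695.758/5.4 = 128.844 ≈ 128.8 kN.
ΣF_y = 0: A_y + 128.844 − 1.2·4.9 − 55 − 60 − 35 = 0 → A_y = 27.04 kN.
ΣF_x = 0: no horizontal applied forces, so A_x = 0.

A_x = 0, A_y = 27.04 kN, B_y = 128.8 kN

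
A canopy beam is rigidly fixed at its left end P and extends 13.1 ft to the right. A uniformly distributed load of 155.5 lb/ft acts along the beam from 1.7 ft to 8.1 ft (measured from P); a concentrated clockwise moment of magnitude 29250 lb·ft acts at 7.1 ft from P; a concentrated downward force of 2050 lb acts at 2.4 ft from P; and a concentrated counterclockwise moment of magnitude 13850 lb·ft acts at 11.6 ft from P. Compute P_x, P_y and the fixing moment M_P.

P_x = 0, P_y = 3045 lb, M_P = 25200 lb·ft

Resultant of the distributed load: 155.5 × 6.4 = 995.2 lb at 4.9 ft from P.
ΣF_x = 0: P_x = 0.
ΣF_y = 0: P_y − 155.5·6.4 − 2050 = 0 → P_y = 3045 lb.
ΣM about P: M_P − (155.5·6.4)·4.9 − 29250 − 2050·2.4 + 13850 = 0 → M_P = 25200 lb·ft.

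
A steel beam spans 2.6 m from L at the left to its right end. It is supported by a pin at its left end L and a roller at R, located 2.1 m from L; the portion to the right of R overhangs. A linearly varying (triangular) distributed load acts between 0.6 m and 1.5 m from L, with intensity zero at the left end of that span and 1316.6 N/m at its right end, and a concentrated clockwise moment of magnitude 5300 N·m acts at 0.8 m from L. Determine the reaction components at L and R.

L_x = 0, L_y = -2270 N, R_y = 2862 N

Resultant of the triangular load: ½ × 1316.6 × 0.9 = 592.47 N, acting at 1.2 m from L (one-third of the span from the peak).
ΣM about L: R_y·2.1 − (½·1316.6·0.9)·1.2 − 5300 = 0 → R_y = 6010.964/2.1 = 2862.36 ≈ 2862 N.
ΣF_y = 0: L_y + 2862.36 − ½·1316.6·0.9 = 0 → L_y = -2270 N.
ΣF_x = 0: no horizontal applied forces, so L_x = 0.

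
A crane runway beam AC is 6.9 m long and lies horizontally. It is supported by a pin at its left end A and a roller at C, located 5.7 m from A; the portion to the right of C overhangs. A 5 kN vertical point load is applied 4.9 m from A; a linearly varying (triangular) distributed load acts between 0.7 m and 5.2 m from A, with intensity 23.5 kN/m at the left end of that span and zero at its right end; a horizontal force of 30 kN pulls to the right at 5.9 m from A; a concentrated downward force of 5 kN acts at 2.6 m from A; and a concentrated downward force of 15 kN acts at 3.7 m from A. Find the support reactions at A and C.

A_x = -30.00 kN, A_y = 41.15 kN, C_y = 36.72 kN

Resultant of the triangular load: ½ × 23.5 × 4.5 = 52.875 kN, acting at 2.2 m from A (one-third of the span from the peak).
Taking moments about A: C_y·5.7 − 5·4.9 − (½·23.5·4.5)·2.2 − 5·2.6 − 15·3.7 = 0 → C_y = 209.325/5.7 = 36.7237 ≈ 36.72 kN.
ΣF_y = 0: A_y + 36.7237 − 5 − ½·23.5·4.5 − 5 − 15 = 0 → A_y = 41.15 kN.
ΣF_x = 0: A_x + 30 = 0 → A_x = -30.00 kN.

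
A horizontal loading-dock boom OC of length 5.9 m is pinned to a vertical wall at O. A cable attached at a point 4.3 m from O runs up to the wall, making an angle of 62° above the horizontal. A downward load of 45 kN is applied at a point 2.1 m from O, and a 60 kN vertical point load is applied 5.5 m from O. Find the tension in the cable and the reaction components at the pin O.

ΣM about O: T·sin62°·4.3 − 45·2.1 − 60·5.5 = 0 → T = 424.5/(4.3·0.882948) = 111.808 ≈ 111.8 kN.
ΣF_x = 0: O_x − T·cos62° = 0 → O_x = 111.808 × 0.469472 = 52.49 kN.
ΣF_y = 0: O_y + T·sin62° − 45 − 60 = 0 → O_y = 105 − 111.808 × 0.882948 = 6.279 kN.

T = 111.8 kN, O_x = 52.49 kN, O_y = 6.279 kN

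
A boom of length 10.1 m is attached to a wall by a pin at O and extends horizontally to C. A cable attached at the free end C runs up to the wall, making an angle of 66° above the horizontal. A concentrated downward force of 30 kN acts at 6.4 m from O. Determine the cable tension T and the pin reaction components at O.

ΣM about O: T·sin66°·10.1 − 30·6.4 = 0 → T = 192/(10.1·0.913545) = 20.8089 ≈ 20.81 kN.
ΣF_x = 0: O_x − T·cos66° = 0 → O_x = 20.8089 × 0.406737 = 8.464 kN.
ΣF_y = 0: O_y + T·sin66° − 30 = 0 → O_y = 30 − 20.8089 × 0.913545 = 10.99 kN.

T = 20.81 kN, O_x = 8.464 kN, O_y = 10.99 kN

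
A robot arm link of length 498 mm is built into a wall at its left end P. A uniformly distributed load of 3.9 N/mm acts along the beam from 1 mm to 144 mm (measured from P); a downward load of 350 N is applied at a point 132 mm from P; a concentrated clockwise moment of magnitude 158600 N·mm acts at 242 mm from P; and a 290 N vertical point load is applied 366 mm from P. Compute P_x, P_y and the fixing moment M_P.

Resultant of the distributed load: 3.9 × 143 = 557.7 N at 72.5 mm from P.
ΣF_x = 0: P_x = 0.
ΣF_y = 0: P_y − 3.9·143 − 350 − 290 = 0 → P_y = 1198 N.
ΣM about P: M_P − (3.9·143)·72.5 − 350·132 − 158600 − 290·366 = 0 → M_P = 351400 N·mm.

P_x = 0, P_y = 1198 N, M_P = 351400 N·mm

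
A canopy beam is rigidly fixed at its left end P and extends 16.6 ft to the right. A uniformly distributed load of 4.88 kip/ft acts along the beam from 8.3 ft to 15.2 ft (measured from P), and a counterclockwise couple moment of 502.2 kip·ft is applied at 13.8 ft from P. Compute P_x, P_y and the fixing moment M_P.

Resultant of the distributed load: 4.88 × 6.9 = 33.672 kip at 11.75 ft from P.
ΣF_x = 0: P_x = 0.
ΣF_y = 0: P_y − 4.88·6.9 = 0 → P_y = 33.67 kip.
ΣM about P: M_P − (4.88·6.9)·11.75 + 502.2 = 0 → M_P = -106.6 kip·ft.

P_x = 0, P_y = 33.67 kip, M_P = -106.6 kip·ft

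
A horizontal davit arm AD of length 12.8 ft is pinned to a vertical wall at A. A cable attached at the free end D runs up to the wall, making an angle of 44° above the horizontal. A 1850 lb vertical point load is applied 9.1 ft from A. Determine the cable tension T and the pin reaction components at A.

T = 1893 lb, A_x = 1362 lb, A_y = 534.8 lb

ΣM about A: T·sin44°·12.8 − 1850·9.1 = 0 → T = 16835/(12.8·0.694658) = 1893.36 ≈ 1893 lb.
ΣF_x = 0: A_x − T·cos44° = 0 → A_x = 1893.36 × 0.71934 = 1362 lb.
ΣF_y = 0: A_y + T·sin44° − 1850 = 0 → A_y = 1850 − 1893.36 × 0.694658 = 534.8 lb.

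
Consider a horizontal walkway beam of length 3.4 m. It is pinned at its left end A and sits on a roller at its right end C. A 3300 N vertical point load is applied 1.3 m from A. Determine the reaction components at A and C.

A_x = 0, A_y = 2038 N, C_y = 1262 N

Taking moments about A: C_y·3.4 − 3300·1.3 = 0 → C_y = 4290/3.4 = 1261.76 ≈ 1262 N.
ΣF_y = 0: A_y + 1261.76 − 3300 = 0 → A_y = 2038 N.
ΣF_x = 0: no horizontal applied forces, so A_x = 0.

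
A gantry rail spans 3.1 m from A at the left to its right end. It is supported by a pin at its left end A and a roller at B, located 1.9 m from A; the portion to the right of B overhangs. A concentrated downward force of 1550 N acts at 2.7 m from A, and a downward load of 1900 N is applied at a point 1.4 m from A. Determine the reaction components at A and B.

A_x = 0, A_y = -152.6 N, B_y = 3603 N

Taking moments about A: B_y·1.9 − 1550·2.7 − 1900·1.4 = 0 → B_y = 6845/1.9 = 3602.63 ≈ 3603 N.
ΣF_y = 0: A_y + 3602.63 − 1550 − 1900 = 0 → A_y = -152.6 N.
ΣF_x = 0: no horizontal applied forces, so A_x = 0.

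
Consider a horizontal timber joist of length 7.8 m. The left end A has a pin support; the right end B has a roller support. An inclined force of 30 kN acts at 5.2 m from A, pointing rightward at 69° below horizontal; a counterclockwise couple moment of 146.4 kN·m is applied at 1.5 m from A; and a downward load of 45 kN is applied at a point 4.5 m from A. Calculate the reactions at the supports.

ΣM about A: B_y·7.8 − 30·sin69°·5.2 + 146.4 − 45·4.5 = 0 → B_y = 201.739/7.8 = 25.864 ≈ 25.86 kN.
ΣF_y = 0: A_y + 25.864 − 30·sin69° − 45 = 0 → A_y = 47.14 kN.
ΣF_x = 0: A_x + 30·cos69° = 0 → A_x = -10.75 kN.

A_x = -10.75 kN, A_y = 47.14 kN, B_y = 25.86 kN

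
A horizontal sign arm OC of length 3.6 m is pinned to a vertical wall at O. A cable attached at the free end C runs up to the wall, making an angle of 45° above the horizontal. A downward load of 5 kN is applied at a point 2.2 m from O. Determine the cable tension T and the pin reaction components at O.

T = 4.321 kN, O_x = 3.056 kN, O_y = 1.944 kN

ΣM about O: T·sin45°·3.6 − 5·2.2 = 0 → T = 11/(3.6·0.707107) = 4.32121 ≈ 4.321 kN.
ΣF_x = 0: O_x − T·cos45° = 0 → O_x = 4.32121 × 0.707107 = 3.056 kN.
ΣF_y = 0: O_y + T·sin45° − 5 = 0 → O_y = 5 − 4.32121 × 0.707107 = 1.944 kN.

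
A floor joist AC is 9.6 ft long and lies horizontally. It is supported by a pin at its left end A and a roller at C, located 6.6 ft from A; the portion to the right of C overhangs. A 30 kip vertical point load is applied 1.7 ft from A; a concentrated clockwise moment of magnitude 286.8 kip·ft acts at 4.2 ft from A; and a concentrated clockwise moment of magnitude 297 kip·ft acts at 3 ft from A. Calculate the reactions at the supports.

Taking moments about A: C_y·6.6 − 30·1.7 − 286.8 − 297 = 0 → C_y = 634.8/6.6 = 96.1818 ≈ 96.18 kip.
ΣF_y = 0: A_y + 96.1818 − 30 = 0 → A_y = -66.18 kip.
ΣF_x = 0: no horizontal applied forces, so A_x = 0.

A_x = 0, A_y = -66.18 kip, C_y = 96.18 kip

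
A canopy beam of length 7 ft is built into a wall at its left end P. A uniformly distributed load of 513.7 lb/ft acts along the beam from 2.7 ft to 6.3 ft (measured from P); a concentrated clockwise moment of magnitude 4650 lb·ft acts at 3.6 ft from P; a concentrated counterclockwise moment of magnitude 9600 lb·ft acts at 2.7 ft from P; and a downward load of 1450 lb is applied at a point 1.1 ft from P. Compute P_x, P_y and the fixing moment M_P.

Resultant of the distributed load: 513.7 × 3.6 = 1849.32 lb at 4.5 ft from P.
ΣF_x = 0: P_x = 0.
ΣF_y = 0: P_y − 513.7·3.6 − 1450 = 0 → P_y = 3299 lb.
ΣM about P: M_P − (513.7·3.6)·4.5 − 4650 + 9600 − 1450·1.1 = 0 → M_P = 4967 lb·ft.

P_x = 0, P_y = 3299 lb, M_P = 4967 lb·ft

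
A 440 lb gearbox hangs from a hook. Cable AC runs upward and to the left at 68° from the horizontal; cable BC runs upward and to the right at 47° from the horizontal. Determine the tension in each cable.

ΣF_x = 0: −T_AC·cos68° + T_BC·cos47° = 0 → T_BC = 0.549278·T_AC.
ΣF_y = 0: T_AC·sin68° + T_BC·sin47° = 440.
Substitute: T_AC·(0.927184 + 0.549278·0.731354) = 440 → T_AC = 331.101 ≈ 331.1 lb.
Then T_BC = 0.549278 × 331.101 = 181.9 lb.

T_AC = 331.1 lb, T_BC = 181.9 lb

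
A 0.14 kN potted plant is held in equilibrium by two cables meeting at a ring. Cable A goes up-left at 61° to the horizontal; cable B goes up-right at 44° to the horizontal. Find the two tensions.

ΣF_x = 0: −T_A·cos61° + T_B·cos44° = 0 → T_B = 0.673965·T_A.
ΣF_y = 0: T_A·sin61° + T_B·sin44° = 0.14.
Substitute: T_A·(0.87462 + 0.673965·0.694658) = 0.14 → T_A = 0.10426 ≈ 0.1043 kN.
Then T_B = 0.673965 × 0.10426 = 0.07027 kN.

T_A = 0.1043 kN, T_B = 0.07027 kN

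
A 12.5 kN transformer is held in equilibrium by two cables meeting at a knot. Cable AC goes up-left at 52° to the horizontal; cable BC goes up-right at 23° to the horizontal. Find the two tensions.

ΣF_x = 0: −T_AC·cos52° + T_BC·cos23° = 0 → T_BC = 0.66883·T_AC.
ΣF_y = 0: T_AC·sin52° + T_BC·sin23° = 12.5.
Substitute: T_AC·(0.788011 + 0.66883·0.390731) = 12.5 → T_AC = 11.9122 ≈ 11.91 kN.
Then T_BC = 0.66883 × 11.9122 = 7.967 kN.

T_AC = 11.91 kN, T_BC = 7.967 kN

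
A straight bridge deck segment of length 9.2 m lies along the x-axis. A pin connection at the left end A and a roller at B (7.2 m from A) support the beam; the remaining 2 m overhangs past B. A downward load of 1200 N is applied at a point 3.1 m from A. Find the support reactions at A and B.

A_x = 0, A_y = 683.3 N, B_y = 516.7 N

Moments about A: B_y·7.2 − 1200·3.1 = 0 → B_y = 3720/7.2 = 516.667 ≈ 516.7 N.
ΣF_y = 0: A_y + 516.667 − 1200 = 0 → A_y = 683.3 N.
ΣF_x = 0: no horizontal applied forces, so A_x = 0.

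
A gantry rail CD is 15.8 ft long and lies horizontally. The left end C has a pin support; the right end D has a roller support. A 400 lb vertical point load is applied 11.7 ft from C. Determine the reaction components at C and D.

ΣM about C: D_y·15.8 − 400·11.7 = 0 → D_y = 4680/15.8 = 296.203 ≈ 296.2 lb.
ΣF_y = 0: C_y + 296.203 − 400 = 0 → C_y = 103.8 lb.
ΣF_x = 0: no horizontal applied forces, so C_x = 0.

C_x = 0, C_y = 103.8 lb, D_y = 296.2 lb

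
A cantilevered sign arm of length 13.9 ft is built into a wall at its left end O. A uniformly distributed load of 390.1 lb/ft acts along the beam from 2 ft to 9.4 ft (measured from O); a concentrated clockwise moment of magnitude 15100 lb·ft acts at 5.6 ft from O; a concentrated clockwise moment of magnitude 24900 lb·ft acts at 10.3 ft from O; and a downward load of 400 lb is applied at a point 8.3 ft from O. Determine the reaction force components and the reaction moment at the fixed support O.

Resultant of the distributed load: 390.1 × 7.4 = 2886.74 lb at 5.7 ft from O.
ΣF_x = 0: O_x = 0.
ΣF_y = 0: O_y − 390.1·7.4 − 400 = 0 → O_y = 3287 lb.
ΣM about O: M_O − (390.1·7.4)·5.7 − 15100 − 24900 − 400·8.3 = 0 → M_O = 59770 lb·ft.

O_x = 0, O_y = 3287 lb, M_O = 59770 lb·ft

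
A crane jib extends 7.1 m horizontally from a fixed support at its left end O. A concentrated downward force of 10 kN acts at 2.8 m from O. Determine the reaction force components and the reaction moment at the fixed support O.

ΣF_x = 0: O_x = 0.
ΣF_y = 0: O_y − 10 = 0 → O_y = 10.00 kN.
ΣM about O: M_O − 10·2.8 = 0 → M_O = 28.00 kN·m.

O_x = 0, O_y = 10.00 kN, M_O = 28.00 kN·m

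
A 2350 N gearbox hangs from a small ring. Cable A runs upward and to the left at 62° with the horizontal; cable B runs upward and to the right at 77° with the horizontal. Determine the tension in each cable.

T_A = 805.8 N, T_B = 1682 N

ΣF_x = 0: −T_A·cos62° + T_B·cos77° = 0 → T_B = 2.08699·T_A.
ΣF_y = 0: T_A·sin62° + T_B·sin77° = 2350.
Substitute: T_A·(0.882948 + 2.08699·0.97437) = 2350 → T_A = 805.775 ≈ 805.8 N.
Then T_B = 2.08699 × 805.775 = 1682 N.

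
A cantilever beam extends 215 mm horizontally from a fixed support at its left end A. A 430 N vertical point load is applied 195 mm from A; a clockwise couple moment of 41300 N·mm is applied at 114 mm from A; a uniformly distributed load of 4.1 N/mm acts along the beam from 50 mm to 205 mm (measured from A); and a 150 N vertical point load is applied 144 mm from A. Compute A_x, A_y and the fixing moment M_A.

Resultant of the distributed load: 4.1 × 155 = 635.5 N at 127.5 mm from A.
ΣF_x = 0: A_x = 0.
ΣF_y = 0: A_y − 430 − 4.1·155 − 150 = 0 → A_y = 1216 N.
ΣM about A: M_A − 430·195 − 41300 − (4.1·155)·127.5 − 150·144 = 0 → M_A = 227800 N·mm.

A_x = 0, A_y = 1216 N, M_A = 227800 N·mm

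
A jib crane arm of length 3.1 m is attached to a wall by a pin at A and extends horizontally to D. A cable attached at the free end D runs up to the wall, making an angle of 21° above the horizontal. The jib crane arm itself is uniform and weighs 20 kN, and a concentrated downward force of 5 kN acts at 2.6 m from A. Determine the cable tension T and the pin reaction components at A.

ΣM about A: T·sin21°·3.1 − 20·1.55 − 5·2.6 = 0 → T = 44/(3.1·0.358368) = 39.6061 ≈ 39.61 kN.
ΣF_x = 0: A_x − T·cos21° = 0 → A_x = 39.6061 × 0.93358 = 36.98 kN.
ΣF_y = 0: A_y + T·sin21° − 20 − 5 = 0 → A_y = 25 − 39.6061 × 0.358368 = 10.81 kN.

T = 39.61 kN, A_x = 36.98 kN, A_y = 10.81 kN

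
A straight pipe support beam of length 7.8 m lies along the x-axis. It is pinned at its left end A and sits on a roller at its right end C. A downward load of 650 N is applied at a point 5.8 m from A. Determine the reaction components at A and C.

A_x = 0, A_y = 166.7 N, C_y = 483.3 N

ΣM about A: C_y·7.8 − 650·5.8 = 0 → C_y = 3770/7.8 = 483.333 ≈ 483.3 N.
ΣF_y = 0: A_y + 483.333 − 650 = 0 → A_y = 166.7 N.
ΣF_x = 0: no horizontal applied forces, so A_x = 0.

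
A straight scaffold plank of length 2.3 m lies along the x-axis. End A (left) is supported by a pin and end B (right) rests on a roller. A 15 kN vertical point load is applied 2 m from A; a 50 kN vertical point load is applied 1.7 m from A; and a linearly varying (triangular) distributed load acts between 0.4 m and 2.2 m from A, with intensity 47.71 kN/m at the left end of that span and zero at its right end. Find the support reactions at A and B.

A_x = 0, A_y = 39.27 kN, B_y = 68.67 kN

Resultant of the triangular load: ½ × 47.71 × 1.8 = 42.939 kN, acting at 1 m from A (one-third of the span from the peak).
Moments about A: B_y·2.3 − 15·2 − 50·1.7 − (½·47.71·1.8)·1 = 0 → B_y = 157.939/2.3 = 68.6691 ≈ 68.67 kN.
ΣF_y = 0: A_y + 68.6691 − 15 − 50 − ½·47.71·1.8 = 0 → A_y = 39.27 kN.
ΣF_x = 0: no horizontal applied forces, so A_x = 0.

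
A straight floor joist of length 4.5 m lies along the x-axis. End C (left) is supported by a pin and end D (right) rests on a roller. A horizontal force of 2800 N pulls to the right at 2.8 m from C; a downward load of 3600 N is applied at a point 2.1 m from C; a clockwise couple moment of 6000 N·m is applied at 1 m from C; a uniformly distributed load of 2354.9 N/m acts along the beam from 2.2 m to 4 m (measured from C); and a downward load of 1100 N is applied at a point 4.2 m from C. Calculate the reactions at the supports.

Resultant of the distributed load: 2354.9 × 1.8 = 4238.82 N at 3.1 m from C.
Moments about C: D_y·4.5 − 3600·2.1 − 6000 − (2354.9·1.8)·3.1 − 1100·4.2 = 0 → D_y = 31320.342/4.5 = 6960.08 ≈ 6960 N.
ΣF_y = 0: C_y + 6960.08 − 3600 − 2354.9·1.8 − 1100 = 0 → C_y = 1979 N.
ΣF_x = 0: C_x + 2800 = 0 → C_x = -2800 N.

C_x = -2800 N, C_y = 1979 N, D_y = 6960 N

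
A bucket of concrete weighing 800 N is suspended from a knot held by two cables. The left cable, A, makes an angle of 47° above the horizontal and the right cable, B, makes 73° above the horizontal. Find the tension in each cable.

ΣF_x = 0: −T_A·cos47° + T_B·cos73° = 0 → T_B = 2.33264·T_A.
ΣF_y = 0: T_A·sin47° + T_B·sin73° = 800.
Substitute: T_A·(0.731354 + 2.33264·0.956305) = 800 → T_A = 270.081 ≈ 270.1 N.
Then T_B = 2.33264 × 270.081 = 630.0 N.

T_A = 270.1 N, T_B = 630.0 N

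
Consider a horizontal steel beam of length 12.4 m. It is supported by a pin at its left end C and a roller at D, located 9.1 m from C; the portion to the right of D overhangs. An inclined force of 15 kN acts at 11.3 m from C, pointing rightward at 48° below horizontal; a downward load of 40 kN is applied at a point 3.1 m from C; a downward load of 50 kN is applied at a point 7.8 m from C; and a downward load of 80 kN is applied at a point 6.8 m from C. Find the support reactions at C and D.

C_x = -10.04 kN, C_y = 51.04 kN, D_y = 130.1 kN

Moments about C: D_y·9.1 − 15·sin48°·11.3 − 40·3.1 − 50·7.8 − 80·6.8 = 0 → D_y = 1183.96/9.1 = 130.105 ≈ 130.1 kN.
ΣF_y = 0: C_y + 130.105 − 15·sin48° − 40 − 50 − 80 = 0 → C_y = 51.04 kN.
ΣF_x = 0: C_x + 15·cos48° = 0 → C_x = -10.04 kN.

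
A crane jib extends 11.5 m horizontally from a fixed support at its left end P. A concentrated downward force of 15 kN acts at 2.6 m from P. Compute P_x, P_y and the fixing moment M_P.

P_x = 0, P_y = 15.00 kN, M_P = 39.00 kN·m

ΣF_x = 0: P_x = 0.
ΣF_y = 0: P_y − 15 = 0 → P_y = 15.00 kN.
ΣM about P: M_P − 15·2.6 = 0 → M_P = 39.00 kN·m.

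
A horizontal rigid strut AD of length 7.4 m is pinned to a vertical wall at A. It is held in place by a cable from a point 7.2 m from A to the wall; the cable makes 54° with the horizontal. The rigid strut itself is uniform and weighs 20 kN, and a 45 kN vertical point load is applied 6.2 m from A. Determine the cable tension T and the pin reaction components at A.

ΣM about A: T·sin54°·7.2 − 20·3.7 − 45·6.2 = 0 → T = 353/(7.2·0.809017) = 60.6017 ≈ 60.60 kN.
ΣF_x = 0: A_x − T·cos54° = 0 → A_x = 60.6017 × 0.587785 = 35.62 kN.
ΣF_y = 0: A_y + T·sin54° − 20 − 45 = 0 → A_y = 65 − 60.6017 × 0.809017 = 15.97 kN.

T = 60.60 kN, A_x = 35.62 kN, A_y = 15.97 kN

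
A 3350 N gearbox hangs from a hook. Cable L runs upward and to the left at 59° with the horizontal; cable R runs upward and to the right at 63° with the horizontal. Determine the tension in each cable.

ΣF_x = 0: −T_L·cos59° + T_R·cos63° = 0 → T_R = 1.13447·T_L.
ΣF_y = 0: T_L·sin59° + T_R·sin63° = 3350.
Substitute: T_L·(0.857167 + 1.13447·0.891007) = 3350 → T_L = 1793.37 ≈ 1793 N.
Then T_R = 1.13447 × 1793.37 = 2035 N.

T_L = 1793 N, T_R = 2035 N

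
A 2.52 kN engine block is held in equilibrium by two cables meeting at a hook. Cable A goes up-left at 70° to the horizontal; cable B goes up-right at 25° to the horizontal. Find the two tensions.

T_A = 2.293 kN, T_B = 0.8652 kN

ΣF_x = 0: −T_A·cos70° + T_B·cos25° = 0 → T_B = 0.377377·T_A.
ΣF_y = 0: T_A·sin70° + T_B·sin25° = 2.52.
Substitute: T_A·(0.939693 + 0.377377·0.422618) = 2.52 → T_A = 2.29262 ≈ 2.293 kN.
Then T_B = 0.377377 × 2.29262 = 0.8652 kN.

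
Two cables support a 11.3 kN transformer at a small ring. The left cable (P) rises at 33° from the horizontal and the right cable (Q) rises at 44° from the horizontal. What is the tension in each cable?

ΣF_x = 0: −T_P·cos33° + T_Q·cos44° = 0 → T_Q = 1.16589·T_P.
ΣF_y = 0: T_P·sin33° + T_Q·sin44° = 11.3.
Substitute: T_P·(0.544639 + 1.16589·0.694658) = 11.3 → T_P = 8.34235 ≈ 8.342 kN.
Then T_Q = 1.16589 × 8.34235 = 9.726 kN.

T_P = 8.342 kN, T_Q = 9.726 kN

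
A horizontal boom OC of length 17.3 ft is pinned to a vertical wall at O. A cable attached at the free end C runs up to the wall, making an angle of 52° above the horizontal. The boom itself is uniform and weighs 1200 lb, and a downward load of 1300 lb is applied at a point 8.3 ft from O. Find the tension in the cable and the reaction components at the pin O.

T = 1553 lb, O_x = 956.1 lb, O_y = 1276 lb

ΣM about O: T·sin52°·17.3 − 1200·8.65 − 1300·8.3 = 0 → T = 21170/(17.3·0.788011) = 1552.9 ≈ 1553 lb.
ΣF_x = 0: O_x − T·cos52° = 0 → O_x = 1552.9 × 0.615661 = 956.1 lb.
ΣF_y = 0: O_y + T·sin52° − 1200 − 1300 = 0 → O_y = 2500 − 1552.9 × 0.788011 = 1276 lb.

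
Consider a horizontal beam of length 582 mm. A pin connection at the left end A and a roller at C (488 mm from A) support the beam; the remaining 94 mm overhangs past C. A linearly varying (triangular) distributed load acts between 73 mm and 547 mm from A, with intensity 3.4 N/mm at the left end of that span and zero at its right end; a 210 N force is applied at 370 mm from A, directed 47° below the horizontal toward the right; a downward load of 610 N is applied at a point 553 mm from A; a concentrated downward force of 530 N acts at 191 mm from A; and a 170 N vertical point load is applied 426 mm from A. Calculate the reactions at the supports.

A_x = -143.2 N, A_y = 724.4 N, C_y = 1545 N

Resultant of the triangular load: ½ × 3.4 × 474 = 805.8 N, acting at 231 mm from A (one-third of the span from the peak).
Taking moments about A: C_y·488 − (½·3.4·474)·231 − 210·sin47°·370 − 610·553 − 530·191 − 170·426 = 0 → C_y = 753946/488 = 1544.97 ≈ 1545 N.
ΣF_y = 0: A_y + 1544.97 − ½·3.4·474 − 210·sin47° − 610 − 530 − 170 = 0 → A_y = 724.4 N.
ΣF_x = 0: A_x + 210·cos47° = 0 → A_x = -143.2 N.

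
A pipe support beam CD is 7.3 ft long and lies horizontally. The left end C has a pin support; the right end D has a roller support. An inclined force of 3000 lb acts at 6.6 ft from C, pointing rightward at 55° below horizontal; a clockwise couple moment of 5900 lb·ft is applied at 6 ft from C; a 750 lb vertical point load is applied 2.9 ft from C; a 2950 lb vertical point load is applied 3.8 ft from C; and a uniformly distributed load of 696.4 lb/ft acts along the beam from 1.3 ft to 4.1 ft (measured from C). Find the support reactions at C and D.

C_x = -1721 lb, C_y = 2523 lb, D_y = 5585 lb

Resultant of the distributed load: 696.4 × 2.8 = 1949.92 lb at 2.7 ft from C.
Moments about C: D_y·7.3 − 3000·sin55°·6.6 − 5900 − 750·2.9 − 2950·3.8 − (696.4·2.8)·2.7 = 0 → D_y = 40769/7.3 = 5584.79 ≈ 5585 lb.
ΣF_y = 0: C_y + 5584.79 − 3000·sin55° − 750 − 2950 − 696.4·2.8 = 0 → C_y = 2523 lb.
ΣF_x = 0: C_x + 3000·cos55° = 0 → C_x = -1721 lb.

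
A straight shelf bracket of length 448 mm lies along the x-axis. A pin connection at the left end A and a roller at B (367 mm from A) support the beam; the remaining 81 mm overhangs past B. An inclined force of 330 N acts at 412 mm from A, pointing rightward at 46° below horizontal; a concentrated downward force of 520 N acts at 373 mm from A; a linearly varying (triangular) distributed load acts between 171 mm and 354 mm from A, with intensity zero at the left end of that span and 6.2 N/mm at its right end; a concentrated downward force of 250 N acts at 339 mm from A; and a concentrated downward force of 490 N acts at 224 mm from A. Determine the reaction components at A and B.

Resultant of the triangular load: ½ × 6.2 × 183 = 567.3 N, acting at 293 mm from A (one-third of the span from the peak).
ΣM about A: B_y·367 − 330·sin46°·412 − 520·373 − (½·6.2·183)·293 − 250·339 − 490·224 = 0 → B_y = 652490/367 = 1777.9 ≈ 1778 N.
ΣF_y = 0: A_y + 1777.9 − 330·sin46° − 520 − ½·6.2·183 − 250 − 490 = 0 → A_y = 286.8 N.
ΣF_x = 0: A_x + 330·cos46° = 0 → A_x = -229.2 N.

A_x = -229.2 N, A_y = 286.8 N, B_y = 1778 N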